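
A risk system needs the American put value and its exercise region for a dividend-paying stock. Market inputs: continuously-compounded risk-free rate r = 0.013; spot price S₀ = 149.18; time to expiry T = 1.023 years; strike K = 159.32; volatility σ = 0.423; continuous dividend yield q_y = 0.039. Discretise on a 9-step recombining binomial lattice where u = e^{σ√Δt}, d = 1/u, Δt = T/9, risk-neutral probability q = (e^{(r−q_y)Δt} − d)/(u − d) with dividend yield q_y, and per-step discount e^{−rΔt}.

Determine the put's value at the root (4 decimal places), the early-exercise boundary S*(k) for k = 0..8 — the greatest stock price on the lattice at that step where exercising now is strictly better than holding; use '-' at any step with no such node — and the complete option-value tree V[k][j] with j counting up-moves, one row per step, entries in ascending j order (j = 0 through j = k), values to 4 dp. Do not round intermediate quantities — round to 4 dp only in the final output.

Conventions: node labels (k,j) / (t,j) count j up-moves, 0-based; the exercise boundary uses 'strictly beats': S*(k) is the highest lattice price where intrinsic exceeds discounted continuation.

price = 33.3746
boundary = - - - - - - - - 47.6678
tree:
33.3746
42.7716 22.1864
53.3464 30.1981 12.6271
64.6163 39.9718 18.5468 5.5518
75.9146 51.2441 26.5506 8.9852 1.4422
86.5509 63.3752 36.8271 14.2829 2.6457 0.0000
96.0591 75.4021 49.1232 22.1650 4.8537 0.0000 0.0000
104.3740 86.3760 62.4552 33.2556 8.9043 0.0000 0.0000 0.0000
111.6522 95.9642 75.1305 47.4206 16.3352 0.0000 0.0000 0.0000 0.0000
117.9877 104.3456 86.2007 62.0669 29.9675 0.0000 0.0000 0.0000 0.0000 0.0000

Δt=0.11367, u=1.15328, d=0.86709, q=0.45410, disc=e^(-rΔt)=0.99852
k=9 terminal: V=max(K-S,0) → 117.9877 104.3456 86.2007 62.0669 29.9675 0.0000 0.0000 0.0000 0.0000 0.0000
k=8: j=0 S=47.6678 intr=111.6522 cont=111.6278 V=111.6522[EX]; j=1 S=63.4010 intr=95.9190 cont=95.9642 V=95.9642[hold]; j=2 S=84.3272 intr=74.9928 cont=75.1305 V=75.1305[hold]; j=3 S=112.1603 intr=47.1597 cont=47.4206 V=47.4206[hold]; j=4 S=149.1800 intr=10.1400 cont=16.3352 V=16.3352[hold]; j=5 S=198.4185 intr=0.0000 cont=0.0000 V=0.0000[hold]; j=6 S=263.9086 intr=0.0000 cont=0.0000 V=0.0000[hold]; j=7 S=351.0144 intr=0.0000 cont=0.0000 V=0.0000[hold]; j=8 S=466.8705 intr=0.0000 cont=0.0000 V=0.0000[hold]  S*(8)=47.6678
k=7: j=0 S=54.9744 intr=104.3456 cont=104.3740 V=104.3740[hold]; j=1 S=73.1193 intr=86.2007 cont=86.3760 V=86.3760[hold]; j=2 S=97.2531 intr=62.0669 cont=62.4552 V=62.4552[hold]; j=3 S=129.3525 intr=29.9675 cont=33.2556 V=33.2556[hold]; j=4 S=172.0467 intr=0.0000 cont=8.9043 V=8.9043[hold]; j=5 S=228.8325 intr=0.0000 cont=0.0000 V=0.0000[hold]; j=6 S=304.3612 intr=0.0000 cont=0.0000 V=0.0000[hold]; j=7 S=404.8188 intr=0.0000 cont=0.0000 V=0.0000[hold]  S*(7)=-
k=6: j=0 S=63.4010 intr=95.9190 cont=96.0591 V=96.0591[hold]; j=1 S=84.3272 intr=74.9928 cont=75.4021 V=75.4021[hold]; j=2 S=112.1603 intr=47.1597 cont=49.1232 V=49.1232[hold]; j=3 S=149.1800 intr=10.1400 cont=22.1650 V=22.1650[hold]; j=4 S=198.4185 intr=0.0000 cont=4.8537 V=4.8537[hold]; j=5 S=263.9086 intr=0.0000 cont=0.0000 V=0.0000[hold]; j=6 S=351.0144 intr=0.0000 cont=0.0000 V=0.0000[hold]  S*(6)=-
k=5: j=0 S=73.1193 intr=86.2007 cont=86.5509 V=86.5509[hold]; j=1 S=97.2531 intr=62.0669 cont=63.3752 V=63.3752[hold]; j=2 S=129.3525 intr=29.9675 cont=36.8271 V=36.8271[hold]; j=3 S=172.0467 intr=0.0000 cont=14.2829 V=14.2829[hold]; j=4 S=228.8325 intr=0.0000 cont=2.6457 V=2.6457[hold]; j=5 S=304.3612 intr=0.0000 cont=0.0000 V=0.0000[hold]  S*(5)=-
k=4: j=0 S=84.3272 intr=74.9928 cont=75.9146 V=75.9146[hold]; j=1 S=112.1603 intr=47.1597 cont=51.2441 V=51.2441[hold]; j=2 S=149.1800 intr=10.1400 cont=26.5506 V=26.5506[hold]; j=3 S=198.4185 intr=0.0000 cont=8.9852 V=8.9852[hold]; j=4 S=263.9086 intr=0.0000 cont=1.4422 V=1.4422[hold]  S*(4)=-
k=3: j=0 S=97.2531 intr=62.0669 cont=64.6163 V=64.6163[hold]; j=1 S=129.3525 intr=29.9675 cont=39.9718 V=39.9718[hold]; j=2 S=172.0467 intr=0.0000 cont=18.5468 V=18.5468[hold]; j=3 S=228.8325 intr=0.0000 cont=5.5518 V=5.5518[hold]  S*(3)=-
k=2: j=0 S=112.1603 intr=47.1597 cont=53.3464 V=53.3464[hold]; j=1 S=149.1800 intr=10.1400 cont=30.1981 V=30.1981[hold]; j=2 S=198.4185 intr=0.0000 cont=12.6271 V=12.6271[hold]  S*(2)=-
k=1: j=0 S=129.3525 intr=29.9675 cont=42.7716 V=42.7716[hold]; j=1 S=172.0467 intr=0.0000 cont=22.1864 V=22.1864[hold]  S*(1)=-
k=0: j=0 S=149.1800 intr=10.1400 cont=33.3746 V=33.3746[hold]  S*(0)=-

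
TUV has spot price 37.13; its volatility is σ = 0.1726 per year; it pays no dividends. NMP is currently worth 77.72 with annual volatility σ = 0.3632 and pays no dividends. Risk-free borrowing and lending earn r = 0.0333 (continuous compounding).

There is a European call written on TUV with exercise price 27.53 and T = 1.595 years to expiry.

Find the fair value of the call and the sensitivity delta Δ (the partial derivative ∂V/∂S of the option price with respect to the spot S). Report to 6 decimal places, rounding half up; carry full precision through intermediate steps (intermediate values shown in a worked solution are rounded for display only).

σ√T = 0.1726·√1.595 = 0.217982
d₁ = (ln(S/K) + (r+σ²/2)T) / (σ√T) = (ln(37.13/27.53) + (0.0333+0.1726²/2)·1.595) / 0.217982 = (0.299149 + 0.076872) / 0.217982 = 1.725005
d₂ = d₁ − σ√T = 1.725005 − 0.217982 = 1.507023
e^{−rT} = 0.948272
N(d₁) = 0.957737,  N(d₂) = 0.934098
Call price V = S·N(d₁) − K·e^{−rT}·N(d₂) = 35.560766 − 24.385496 = 11.175270
Δ = N(d₁) = 0.957737

price = 11.175270
Δ = 0.957737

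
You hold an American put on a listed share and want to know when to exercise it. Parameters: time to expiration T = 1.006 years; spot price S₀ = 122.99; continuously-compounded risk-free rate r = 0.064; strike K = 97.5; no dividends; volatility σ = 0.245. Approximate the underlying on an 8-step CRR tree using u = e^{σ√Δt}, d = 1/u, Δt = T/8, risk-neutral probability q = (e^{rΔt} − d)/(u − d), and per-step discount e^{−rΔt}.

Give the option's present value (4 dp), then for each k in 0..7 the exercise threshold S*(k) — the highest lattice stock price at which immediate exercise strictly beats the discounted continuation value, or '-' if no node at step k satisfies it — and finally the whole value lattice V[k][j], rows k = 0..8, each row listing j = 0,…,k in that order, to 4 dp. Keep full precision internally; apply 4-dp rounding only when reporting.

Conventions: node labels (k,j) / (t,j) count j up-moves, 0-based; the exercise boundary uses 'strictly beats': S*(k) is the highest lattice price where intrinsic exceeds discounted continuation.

price = 1.5573
boundary = - - - - - 79.6548 73.0265 79.6548
tree:
1.5573
2.6849 0.5600
4.5255 1.0591 0.1166
7.4201 1.9735 0.2472 0.0000
11.7563 3.6070 0.5244 0.0000 0.0000
17.8452 6.4227 1.1123 0.0000 0.0000 0.0000
24.4735 11.0182 2.3594 0.0000 0.0000 0.0000 0.0000
30.5502 17.8452 5.0046 0.0000 0.0000 0.0000 0.0000 0.0000
36.1213 24.4735 10.6152 0.0000 0.0000 0.0000 0.0000 0.0000 0.0000

Δt=0.12575  u=1.09077  d=0.91679  q=0.52474  discount=0.99198
step 8 (expiry): payoffs max(K−S,0) = 36.1213 24.4735 10.6152 0.0000 0.0000 0.0000 0.0000 0.0000 0.0000
step 7: (k=7,j=0): S=66.9498, K−S=30.5502, hold=29.7687 ⇒ V=30.5502 exercise | (k=7,j=1): S=79.6548, K−S=17.8452, hold=17.0636 ⇒ V=17.8452 exercise | (k=7,j=2): S=94.7709, K−S=2.7291, hold=5.0046 ⇒ V=5.0046 continue | (k=7,j=3): S=112.7556, K−S=0.0000, hold=0.0000 ⇒ V=0.0000 continue | (k=7,j=4): S=134.1533, K−S=0.0000, hold=0.0000 ⇒ V=0.0000 continue | (k=7,j=5): S=159.6116, K−S=0.0000, hold=0.0000 ⇒ V=0.0000 continue | (k=7,j=6): S=189.9011, K−S=0.0000, hold=0.0000 ⇒ V=0.0000 continue | (k=7,j=7): S=225.9386, K−S=0.0000, hold=0.0000 ⇒ V=0.0000 continue  boundary S*=79.6548
step 6: (k=6,j=0): S=73.0265, K−S=24.4735, hold=23.6919 ⇒ V=24.4735 exercise | (k=6,j=1): S=86.8848, K−S=10.6152, hold=11.0182 ⇒ V=11.0182 continue | (k=6,j=2): S=103.3729, K−S=0.0000, hold=2.3594 ⇒ V=2.3594 continue | (k=6,j=3): S=122.9900, K−S=0.0000, hold=0.0000 ⇒ V=0.0000 continue | (k=6,j=4): S=146.3298, K−S=0.0000, hold=0.0000 ⇒ V=0.0000 continue | (k=6,j=5): S=174.0989, K−S=0.0000, hold=0.0000 ⇒ V=0.0000 continue | (k=6,j=6): S=207.1376, K−S=0.0000, hold=0.0000 ⇒ V=0.0000 continue  boundary S*=73.0265
step 5: (k=5,j=0): S=79.6548, K−S=17.8452, hold=17.2734 ⇒ V=17.8452 exercise | (k=5,j=1): S=94.7709, K−S=2.7291, hold=6.4227 ⇒ V=6.4227 continue | (k=5,j=2): S=112.7556, K−S=0.0000, hold=1.1123 ⇒ V=1.1123 continue | (k=5,j=3): S=134.1533, K−S=0.0000, hold=0.0000 ⇒ V=0.0000 continue | (k=5,j=4): S=159.6116, K−S=0.0000, hold=0.0000 ⇒ V=0.0000 continue | (k=5,j=5): S=189.9011, K−S=0.0000, hold=0.0000 ⇒ V=0.0000 continue  boundary S*=79.6548
step 4: (k=4,j=0): S=86.8848, K−S=10.6152, hold=11.7563 ⇒ V=11.7563 continue | (k=4,j=1): S=103.3729, K−S=0.0000, hold=3.6070 ⇒ V=3.6070 continue | (k=4,j=2): S=122.9900, K−S=0.0000, hold=0.5244 ⇒ V=0.5244 continue | (k=4,j=3): S=146.3298, K−S=0.0000, hold=0.0000 ⇒ V=0.0000 continue | (k=4,j=4): S=174.0989, K−S=0.0000, hold=0.0000 ⇒ V=0.0000 continue  boundary S*=-
step 3: (k=3,j=0): S=94.7709, K−S=2.7291, hold=7.4201 ⇒ V=7.4201 continue | (k=3,j=1): S=112.7556, K−S=0.0000, hold=1.9735 ⇒ V=1.9735 continue | (k=3,j=2): S=134.1533, K−S=0.0000, hold=0.2472 ⇒ V=0.2472 continue | (k=3,j=3): S=159.6116, K−S=0.0000, hold=0.0000 ⇒ V=0.0000 continue  boundary S*=-
step 2: (k=2,j=0): S=103.3729, K−S=0.0000, hold=4.5255 ⇒ V=4.5255 continue | (k=2,j=1): S=122.9900, K−S=0.0000, hold=1.0591 ⇒ V=1.0591 continue | (k=2,j=2): S=146.3298, K−S=0.0000, hold=0.1166 ⇒ V=0.1166 continue  boundary S*=-
step 1: (k=1,j=0): S=112.7556, K−S=0.0000, hold=2.6849 ⇒ V=2.6849 continue | (k=1,j=1): S=134.1533, K−S=0.0000, hold=0.5600 ⇒ V=0.5600 continue  boundary S*=-
step 0: (k=0,j=0): S=122.9900, K−S=0.0000, hold=1.5573 ⇒ V=1.5573 continue  boundary S*=-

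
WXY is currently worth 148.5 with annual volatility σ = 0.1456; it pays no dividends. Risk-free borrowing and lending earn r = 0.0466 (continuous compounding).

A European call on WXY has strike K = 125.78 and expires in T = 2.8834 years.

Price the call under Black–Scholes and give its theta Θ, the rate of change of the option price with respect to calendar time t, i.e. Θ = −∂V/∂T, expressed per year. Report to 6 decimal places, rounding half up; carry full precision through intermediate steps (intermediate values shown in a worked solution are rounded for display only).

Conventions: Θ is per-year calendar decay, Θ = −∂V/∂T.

price = 40.243824
Θ = -5.456334

σ√T = 0.1456·√2.8834 = 0.247237
d₁ = (ln(S/K) + (r+σ²/2)T) / (σ√T) = (ln(148.5/125.78) + (0.0466+0.1456²/2)·2.8834) / 0.247237 = (0.166051 + 0.164930) / 0.247237 = 1.338715
d₂ = d₁ − σ√T = 1.338715 − 0.247237 = 1.091478
e^{−rT} = 0.874270
N(d₁) = 0.909668,  N(d₂) = 0.862469
Call price V = S·N(d₁) − K·e^{−rT}·N(d₂) = 135.085739 − 94.841914 = 40.243824
φ(d₁) = (1/√(2π))·e^{−d₁²/2} = 0.162835
Θ = −S·φ(d₁)·σ/(2√T) − r·K·e^{−rT}·N(d₂) = −1.036700 − 4.419633 = -5.456334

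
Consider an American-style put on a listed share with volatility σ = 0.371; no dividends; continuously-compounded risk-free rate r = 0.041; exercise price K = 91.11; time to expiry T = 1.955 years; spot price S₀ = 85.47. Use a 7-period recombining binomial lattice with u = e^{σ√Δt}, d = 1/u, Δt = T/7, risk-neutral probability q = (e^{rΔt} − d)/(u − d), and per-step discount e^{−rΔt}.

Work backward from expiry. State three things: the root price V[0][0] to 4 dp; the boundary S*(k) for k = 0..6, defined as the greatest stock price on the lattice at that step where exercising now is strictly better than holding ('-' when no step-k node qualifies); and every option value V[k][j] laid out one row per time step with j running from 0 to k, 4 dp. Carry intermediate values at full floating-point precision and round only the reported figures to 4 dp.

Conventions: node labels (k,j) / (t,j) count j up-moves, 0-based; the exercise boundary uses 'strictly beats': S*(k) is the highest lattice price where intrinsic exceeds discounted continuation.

price = 17.9985
boundary = - - - 47.4641 57.7450 47.4641 57.7450
tree:
17.9985
25.0647 10.7849
33.7281 16.2925 5.0846
43.6459 23.8062 8.5537 1.4531
52.0965 33.3650 14.0351 2.8284 0.0000
59.0425 43.6459 22.2300 5.5052 0.0000 0.0000
64.7518 52.0965 33.3650 10.7156 0.0000 0.0000 0.0000
69.4446 59.0425 43.6459 20.8571 0.0000 0.0000 0.0000 0.0000

Δt=0.27929, u=1.21660, d=0.82196, q=0.48032, disc=e^(-rΔt)=0.98861
k=7 terminal: V=max(K-S,0) → 69.4446 59.0425 43.6459 20.8571 0.0000 0.0000 0.0000 0.0000
k=6: j=0 S=26.3582 intr=64.7518 cont=63.7145 V=64.7518[EX]; j=1 S=39.0135 intr=52.0965 cont=51.0591 V=52.0965[EX]; j=2 S=57.7450 intr=33.3650 cont=32.3277 V=33.3650[EX]; j=3 S=85.4700 intr=5.6400 cont=10.7156 V=10.7156[hold]; j=4 S=126.5065 intr=0.0000 cont=0.0000 V=0.0000[hold]; j=5 S=187.2458 intr=0.0000 cont=0.0000 V=0.0000[hold]; j=6 S=277.1477 intr=0.0000 cont=0.0000 V=0.0000[hold]  S*(6)=57.7450
k=5: j=0 S=32.0675 intr=59.0425 cont=58.0051 V=59.0425[EX]; j=1 S=47.4641 intr=43.6459 cont=42.6086 V=43.6459[EX]; j=2 S=70.2529 intr=20.8571 cont=22.2300 V=22.2300[hold]; j=3 S=103.9832 intr=0.0000 cont=5.5052 V=5.5052[hold]; j=4 S=153.9085 intr=0.0000 cont=0.0000 V=0.0000[hold]; j=5 S=227.8042 intr=0.0000 cont=0.0000 V=0.0000[hold]  S*(5)=47.4641
k=4: j=0 S=39.0135 intr=52.0965 cont=51.0591 V=52.0965[EX]; j=1 S=57.7450 intr=33.3650 cont=32.9796 V=33.3650[EX]; j=2 S=85.4700 intr=5.6400 cont=14.0351 V=14.0351[hold]; j=3 S=126.5065 intr=0.0000 cont=2.8284 V=2.8284[hold]; j=4 S=187.2458 intr=0.0000 cont=0.0000 V=0.0000[hold]  S*(4)=57.7450
k=3: j=0 S=47.4641 intr=43.6459 cont=42.6086 V=43.6459[EX]; j=1 S=70.2529 intr=20.8571 cont=23.8062 V=23.8062[hold]; j=2 S=103.9832 intr=0.0000 cont=8.5537 V=8.5537[hold]; j=3 S=153.9085 intr=0.0000 cont=1.4531 V=1.4531[hold]  S*(3)=47.4641
k=2: j=0 S=57.7450 intr=33.3650 cont=33.7281 V=33.7281[hold]; j=1 S=85.4700 intr=5.6400 cont=16.2925 V=16.2925[hold]; j=2 S=126.5065 intr=0.0000 cont=5.0846 V=5.0846[hold]  S*(2)=-
k=1: j=0 S=70.2529 intr=20.8571 cont=25.0647 V=25.0647[hold]; j=1 S=103.9832 intr=0.0000 cont=10.7849 V=10.7849[hold]  S*(1)=-
k=0: j=0 S=85.4700 intr=5.6400 cont=17.9985 V=17.9985[hold]  S*(0)=-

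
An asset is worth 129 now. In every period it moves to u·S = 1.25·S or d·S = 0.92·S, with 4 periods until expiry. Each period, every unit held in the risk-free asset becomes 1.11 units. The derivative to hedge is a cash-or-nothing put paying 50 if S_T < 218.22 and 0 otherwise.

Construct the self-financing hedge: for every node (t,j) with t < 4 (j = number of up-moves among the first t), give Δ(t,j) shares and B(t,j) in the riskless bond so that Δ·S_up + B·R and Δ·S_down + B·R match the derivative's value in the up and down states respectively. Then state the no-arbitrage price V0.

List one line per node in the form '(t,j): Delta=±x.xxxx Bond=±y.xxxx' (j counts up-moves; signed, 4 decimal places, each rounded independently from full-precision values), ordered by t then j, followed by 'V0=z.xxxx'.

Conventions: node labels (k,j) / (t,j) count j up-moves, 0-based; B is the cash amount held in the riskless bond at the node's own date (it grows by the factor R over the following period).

No-arbitrage ⇒ martingale measure with p* = (R−d)/(u−d) = 0.5758.
Payoffs at expiry: V(4,0)=50.0000, V(4,1)=50.0000, V(4,2)=50.0000, V(4,3)=0.0000, V(4,4)=0.0000
  t=3,j=0: stock 100.4508 → up 125.5634 (V=50.0000), down 92.4147 (V=50.0000). Price 45.0450; hedge Δ=0.0000, bond B=45.0450.
  t=3,j=1: stock 136.4820 → up 170.6025 (V=50.0000), down 125.5634 (V=50.0000). Price 45.0450; hedge Δ=0.0000, bond B=45.0450.
  t=3,j=2: stock 185.4375 → up 231.7969 (V=0.0000), down 170.6025 (V=50.0000). Price 19.1100; hedge Δ=-0.8171, bond B=170.6252.
  t=3,j=3: stock 251.9531 → up 314.9414 (V=0.0000), down 231.7969 (V=0.0000). Price 0.0000; hedge Δ=0.0000, bond B=0.0000.
  t=2,j=0: stock 109.1856 → up 136.4820 (V=45.0450), down 100.4508 (V=45.0450). Price 40.5811; hedge Δ=0.0000, bond B=40.5811.
  t=2,j=1: stock 148.3500 → up 185.4375 (V=19.1100), down 136.4820 (V=45.0450). Price 27.1286; hedge Δ=-0.5298, bond B=105.7196.
  t=2,j=2: stock 201.5625 → up 251.9531 (V=0.0000), down 185.4375 (V=19.1100). Price 7.3039; hedge Δ=-0.2873, bond B=65.2130.
  t=1,j=0: stock 118.6800 → up 148.3500 (V=27.1286), down 109.1856 (V=40.5811). Price 29.5817; hedge Δ=-0.3435, bond B=70.3469.
  t=1,j=1: stock 161.2500 → up 201.5625 (V=7.3039), down 148.3500 (V=27.1286). Price 14.1571; hedge Δ=-0.3726, bond B=74.2321.
  t=0,j=0: stock 129.0000 → up 161.2500 (V=14.1571), down 118.6800 (V=29.5817). Price 18.6494; hedge Δ=-0.3623, bond B=65.3908.
As a check, the time-0 holding Δ(0,0)·S0 + B(0,0) comes to 18.6494 — exactly V0.

(0,0): Delta=-0.3623 Bond=65.3908
(1,0): Delta=-0.3435 Bond=70.3469
(1,1): Delta=-0.3726 Bond=74.2321
(2,0): Delta=0.0000 Bond=40.5811
(2,1): Delta=-0.5298 Bond=105.7196
(2,2): Delta=-0.2873 Bond=65.2130
(3,0): Delta=0.0000 Bond=45.0450
(3,1): Delta=0.0000 Bond=45.0450
(3,2): Delta=-0.8171 Bond=170.6252
(3,3): Delta=0.0000 Bond=0.0000
V0=18.6494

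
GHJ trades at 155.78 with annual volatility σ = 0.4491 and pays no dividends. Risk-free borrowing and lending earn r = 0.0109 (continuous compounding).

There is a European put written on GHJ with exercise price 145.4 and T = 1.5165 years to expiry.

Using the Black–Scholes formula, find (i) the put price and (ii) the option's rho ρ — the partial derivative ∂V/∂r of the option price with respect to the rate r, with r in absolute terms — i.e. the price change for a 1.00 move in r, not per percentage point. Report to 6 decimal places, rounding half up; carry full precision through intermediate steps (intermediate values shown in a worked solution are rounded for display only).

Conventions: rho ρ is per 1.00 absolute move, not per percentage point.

price = 26.543271
ρ = -118.967910

σ√T = 0.4491·√1.5165 = 0.553050
d₁ = (ln(S/K) + (r+σ²/2)T) / (σ√T) = (ln(155.78/145.4) + (0.0109+0.4491²/2)·1.5165) / 0.553050 = (0.068956 + 0.169462) / 0.553050 = 0.431097
d₂ = d₁ − σ√T = 0.431097 − 0.553050 = -0.121953
e^{−rT} = 0.983606
N(−d₁) = 0.333199,  N(−d₂) = 0.548532
Put price V = K·e^{−rT}·N(−d₂) − S·N(−d₁) = 78.449001 − 51.905730 = 26.543271
ρ = −K·T·e^{−rT}·N(−d₂) = -118.967910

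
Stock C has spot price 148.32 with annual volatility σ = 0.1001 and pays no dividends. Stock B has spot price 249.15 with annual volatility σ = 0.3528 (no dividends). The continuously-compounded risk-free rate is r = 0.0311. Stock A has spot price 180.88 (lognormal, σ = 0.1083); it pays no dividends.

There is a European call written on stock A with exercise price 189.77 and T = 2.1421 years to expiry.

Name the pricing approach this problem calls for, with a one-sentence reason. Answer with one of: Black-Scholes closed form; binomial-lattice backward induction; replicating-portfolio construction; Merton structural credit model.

framework: Black-Scholes closed form

Key observation: the instrument is a plain European call (strike 189.77) on a lognormal asset; the exact continuous-time formula applies directly.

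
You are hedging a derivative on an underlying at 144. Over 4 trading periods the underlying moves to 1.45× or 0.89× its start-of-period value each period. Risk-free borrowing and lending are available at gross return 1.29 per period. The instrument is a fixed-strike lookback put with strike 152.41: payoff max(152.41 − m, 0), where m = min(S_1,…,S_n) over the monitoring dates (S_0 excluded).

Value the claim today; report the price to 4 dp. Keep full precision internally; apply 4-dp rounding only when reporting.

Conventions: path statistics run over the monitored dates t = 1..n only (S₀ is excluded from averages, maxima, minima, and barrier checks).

With p* = (R−d)/(u−d) = 0.7143, sum probability × payoff across the paths and divide by R^4.
Enumerate all 2^4 = 16 price paths (U = up ×1.45, D = down ×0.89); each path with k up-moves has probability p*^k·(1−p*)^(4−k).
DDDD: m=90.3488, payoff=62.0612, prob=0.006664
UDDD: m=147.1975, payoff=5.2125, prob=0.016660
DUDD: m=128.1600, payoff=24.2500, prob=0.016660
UUDD: m=208.8000, payoff=0.0000, prob=0.041649
DDUD: m=114.0624, payoff=38.3476, prob=0.016660
UDUD: m=185.8320, payoff=0.0000, prob=0.041649
DUUD: m=128.1600, payoff=24.2500, prob=0.041649
UUUD: m=208.8000, payoff=0.0000, prob=0.104123
DDDU: m=101.5155, payoff=50.8945, prob=0.016660
UDDU: m=165.3905, payoff=0.0000, prob=0.041649
DUDU: m=128.1600, payoff=24.2500, prob=0.041649
UUDU: m=208.8000, payoff=0.0000, prob=0.104123
DDUU: m=114.0624, payoff=38.3476, prob=0.041649
UDUU: m=185.8320, payoff=0.0000, prob=0.104123
DUUU: m=128.1600, payoff=24.2500, prob=0.104123
UUUU: m=208.8000, payoff=0.0000, prob=0.260308
Price = Σ prob·payoff / R^4 = 8.533286 / 2.769229 = 3.0815

price = 3.0815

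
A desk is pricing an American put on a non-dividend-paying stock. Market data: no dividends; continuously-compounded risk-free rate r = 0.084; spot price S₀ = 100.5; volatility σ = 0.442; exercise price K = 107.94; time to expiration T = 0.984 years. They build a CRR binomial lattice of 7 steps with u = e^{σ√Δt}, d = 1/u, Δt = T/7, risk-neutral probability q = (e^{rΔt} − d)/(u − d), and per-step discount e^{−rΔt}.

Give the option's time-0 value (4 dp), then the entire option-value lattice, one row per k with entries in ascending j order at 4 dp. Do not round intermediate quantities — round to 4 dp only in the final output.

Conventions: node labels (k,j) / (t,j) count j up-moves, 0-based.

Δt=0.14057, u=1.18024, d=0.84728, q=0.49434, disc=e^(-rΔt)=0.98826
k=7 terminal: V=max(K-S,0) → 76.4356 64.0553 46.8100 22.7879 0.0000 0.0000 0.0000 0.0000
k=6: j=0 S=37.1828 intr=70.7572 cont=69.4901 V=70.7572[EX]; j=1 S=51.7945 intr=56.1455 cont=54.8784 V=56.1455[EX]; j=2 S=72.1481 intr=35.7919 cont=34.5248 V=35.7919[EX]; j=3 S=100.5000 intr=7.4400 cont=11.3877 V=11.3877[hold]; j=4 S=139.9933 intr=0.0000 cont=0.0000 V=0.0000[hold]; j=5 S=195.0062 intr=0.0000 cont=0.0000 V=0.0000[hold]; j=6 S=271.6375 intr=0.0000 cont=0.0000 V=0.0000[hold]
k=5: j=0 S=43.8847 intr=64.0553 cont=62.7882 V=64.0553[EX]; j=1 S=61.1300 intr=46.8100 cont=45.5430 V=46.8100[EX]; j=2 S=85.1521 intr=22.7879 cont=23.4494 V=23.4494[hold]; j=3 S=118.6142 intr=0.0000 cont=5.6907 V=5.6907[hold]; j=4 S=165.2258 intr=0.0000 cont=0.0000 V=0.0000[hold]; j=5 S=230.1543 intr=0.0000 cont=0.0000 V=0.0000[hold]
k=4: j=0 S=51.7945 intr=56.1455 cont=54.8784 V=56.1455[EX]; j=1 S=72.1481 intr=35.7919 cont=34.8480 V=35.7919[EX]; j=2 S=100.5000 intr=7.4400 cont=14.4984 V=14.4984[hold]; j=3 S=139.9933 intr=0.0000 cont=2.8438 V=2.8438[hold]; j=4 S=195.0062 intr=0.0000 cont=0.0000 V=0.0000[hold]
k=3: j=0 S=61.1300 intr=46.8100 cont=45.5430 V=46.8100[EX]; j=1 S=85.1521 intr=22.7879 cont=24.9691 V=24.9691[hold]; j=2 S=118.6142 intr=0.0000 cont=8.6345 V=8.6345[hold]; j=3 S=165.2258 intr=0.0000 cont=1.4211 V=1.4211[hold]
k=2: j=0 S=72.1481 intr=35.7919 cont=35.5904 V=35.7919[EX]; j=1 S=100.5000 intr=7.4400 cont=16.6959 V=16.6959[hold]; j=2 S=139.9933 intr=0.0000 cont=5.0091 V=5.0091[hold]
k=1: j=0 S=85.1521 intr=22.7879 cont=26.0427 V=26.0427[hold]; j=1 S=118.6142 intr=0.0000 cont=10.7905 V=10.7905[hold]
k=0: j=0 S=100.5000 intr=7.4400 cont=18.2857 V=18.2857[hold]

price = 18.2857
tree:
18.2857
26.0427 10.7905
35.7919 16.6959 5.0091
46.8100 24.9691 8.6345 1.4211
56.1455 35.7919 14.4984 2.8438 0.0000
64.0553 46.8100 23.4494 5.6907 0.0000 0.0000
70.7572 56.1455 35.7919 11.3877 0.0000 0.0000 0.0000
76.4356 64.0553 46.8100 22.7879 0.0000 0.0000 0.0000 0.0000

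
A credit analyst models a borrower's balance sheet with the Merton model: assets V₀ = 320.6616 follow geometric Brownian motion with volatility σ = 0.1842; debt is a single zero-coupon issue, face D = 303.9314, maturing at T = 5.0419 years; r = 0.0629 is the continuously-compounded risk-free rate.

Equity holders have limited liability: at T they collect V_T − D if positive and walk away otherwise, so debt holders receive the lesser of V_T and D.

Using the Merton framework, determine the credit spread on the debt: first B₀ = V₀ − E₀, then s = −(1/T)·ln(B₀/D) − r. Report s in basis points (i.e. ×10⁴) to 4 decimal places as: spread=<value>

spread=101.0725

Work the structural quantities from V₀ = 320.6616 against face 303.9314:
d₁ = [ln(V₀/D) + (r + σ²/2)T] / (σ√T)
   = [ln(320.6616/303.9314) + (0.0629 + 0.5·0.1842²)·5.0419] / (0.1842·√5.0419)
   = [0.053584 + 0.402670] / 0.413606 = 1.103115
d₂ = d₁ − σ√T = 1.103115 − 0.413606 = 0.689509
N(d₁) = 0.865011,  N(d₂) = 0.754748,  e^(−rT) = 0.728232
E₀ = V₀·N(d₁) − D·e^(−rT)·N(d₂)
   = 320.6616·0.865011 − 303.9314·0.728232·0.754748 = 110.325489
B₀ = V₀ − E₀ = 320.6616 − 110.325489 = 210.336111
spread = −(1/T)·ln(B₀/D) − r = −(1/5.0419)·ln(210.336111/303.9314) − 0.0629 = 0.01010725
in basis points: 0.01010725 × 10⁴ = 101.0725 bp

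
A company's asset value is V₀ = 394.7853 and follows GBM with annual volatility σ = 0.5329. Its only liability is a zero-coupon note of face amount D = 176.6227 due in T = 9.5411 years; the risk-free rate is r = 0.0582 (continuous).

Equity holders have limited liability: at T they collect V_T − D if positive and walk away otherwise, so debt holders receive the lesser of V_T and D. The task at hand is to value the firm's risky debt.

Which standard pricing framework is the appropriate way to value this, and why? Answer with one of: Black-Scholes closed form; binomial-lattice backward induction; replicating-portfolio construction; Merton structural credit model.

Key observation: assets follow a GBM and default happens iff V_T < 176.6227; valuing claims on that split (equity as a call, risky debt as the residual) is the structural model's definition.

framework: Merton structural credit model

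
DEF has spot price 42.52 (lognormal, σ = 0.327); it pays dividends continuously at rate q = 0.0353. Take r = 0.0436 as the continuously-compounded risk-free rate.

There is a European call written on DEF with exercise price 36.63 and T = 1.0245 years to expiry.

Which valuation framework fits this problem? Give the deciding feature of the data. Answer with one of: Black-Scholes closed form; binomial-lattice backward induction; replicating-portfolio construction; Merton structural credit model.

Key observation: with DEF following a GBM at constant σ and r, the European call struck at 36.63 prices in closed form — nothing here needs a stepwise model or a balance sheet.

framework: Black-Scholes closed form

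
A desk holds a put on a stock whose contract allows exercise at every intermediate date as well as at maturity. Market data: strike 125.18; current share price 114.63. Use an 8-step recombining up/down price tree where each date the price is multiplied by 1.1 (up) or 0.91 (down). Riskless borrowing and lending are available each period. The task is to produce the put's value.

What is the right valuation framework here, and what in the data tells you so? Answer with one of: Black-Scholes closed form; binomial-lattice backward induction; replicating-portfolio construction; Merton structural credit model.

Key observation: with exercise allowed before expiry on a discrete up/down model (8 steps from spot 114.63), the strike-125.18 put's value must be rolled back through the tree testing early exercise at each node.

framework: binomial-lattice backward induction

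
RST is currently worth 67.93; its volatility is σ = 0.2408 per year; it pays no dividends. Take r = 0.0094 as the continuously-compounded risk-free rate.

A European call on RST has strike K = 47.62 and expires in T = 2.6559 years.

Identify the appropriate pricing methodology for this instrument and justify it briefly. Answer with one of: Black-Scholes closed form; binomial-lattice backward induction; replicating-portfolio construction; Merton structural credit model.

framework: Black-Scholes closed form

Key observation: a European-exercise option on RST struck at 47.62 — a GBM underlying with constant parameters — admits an analytic price: the data contain no early exercise, no discrete tree, no debt structure.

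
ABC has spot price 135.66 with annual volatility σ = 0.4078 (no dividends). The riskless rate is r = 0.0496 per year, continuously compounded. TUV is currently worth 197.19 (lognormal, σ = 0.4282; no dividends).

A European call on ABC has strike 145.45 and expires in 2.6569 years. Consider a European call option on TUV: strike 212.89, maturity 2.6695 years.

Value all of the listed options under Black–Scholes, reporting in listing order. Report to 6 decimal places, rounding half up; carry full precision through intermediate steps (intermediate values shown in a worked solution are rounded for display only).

[ABC call K=145.45]
σ√T = 0.4078·√2.6569 = 0.664714
d₁ = (ln(S/K) + (r+σ²/2)T) / (σ√T) = (ln(135.66/145.45) + (0.0496+0.4078²/2)·2.6569) / 0.664714 = (-0.069681 + 0.352705) / 0.664714 = 0.425783
d₂ = d₁ − σ√T = 0.425783 − 0.664714 = -0.238931
e^{−rT} = 0.876532
N(d₁) = 0.664867,  N(d₂) = 0.405580
price = S·N(d₁) − K·e^{−rT}·N(d₂) = 90.195862 − 51.707971 = 38.487891
[TUV call K=212.89]
σ√T = 0.4282·√2.6695 = 0.699619
d₁ = (ln(S/K) + (r+σ²/2)T) / (σ√T) = (ln(197.19/212.89) + (0.0496+0.4282²/2)·2.6695) / 0.699619 = (-0.076608 + 0.377141) / 0.699619 = 0.429566
d₂ = d₁ − σ√T = 0.429566 − 0.699619 = -0.270053
e^{−rT} = 0.875984
N(d₁) = 0.666244,  N(d₂) = 0.393560
price = S·N(d₁) − K·e^{−rT}·N(d₂) = 131.376735 − 73.394294 = 57.982440

price(ABC call K=145.45) = 38.487891
price(TUV call K=212.89) = 57.982440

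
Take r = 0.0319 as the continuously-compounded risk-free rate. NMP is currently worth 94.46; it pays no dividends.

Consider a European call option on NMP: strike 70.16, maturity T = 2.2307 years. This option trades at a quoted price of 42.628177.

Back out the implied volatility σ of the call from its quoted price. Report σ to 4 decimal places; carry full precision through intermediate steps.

At σ = 0.5565 the Black–Scholes value reproduces the quote:
σ√T = 0.5565·√2.2307 = 0.831162
d₁ = (ln(S/K) + (r+σ²/2)T) / (σ√T) = (ln(94.46/70.16) + (0.0319+0.5565²/2)·2.2307) / 0.831162 = (0.297398 + 0.416575) / 0.831162 = 0.859005
d₂ = d₁ − σ√T = 0.859005 − 0.831162 = 0.027843
e^{−rT} = 0.931313
N(d₁) = 0.804831,  N(d₂) = 0.511106
V = S·N(d₁) − K·e^{−rT}·N(d₂) = 76.024356 − 33.396179 = 42.628177 (matching the quote); vega is positive throughout, so no other σ reproduces this price

sigma = 0.5565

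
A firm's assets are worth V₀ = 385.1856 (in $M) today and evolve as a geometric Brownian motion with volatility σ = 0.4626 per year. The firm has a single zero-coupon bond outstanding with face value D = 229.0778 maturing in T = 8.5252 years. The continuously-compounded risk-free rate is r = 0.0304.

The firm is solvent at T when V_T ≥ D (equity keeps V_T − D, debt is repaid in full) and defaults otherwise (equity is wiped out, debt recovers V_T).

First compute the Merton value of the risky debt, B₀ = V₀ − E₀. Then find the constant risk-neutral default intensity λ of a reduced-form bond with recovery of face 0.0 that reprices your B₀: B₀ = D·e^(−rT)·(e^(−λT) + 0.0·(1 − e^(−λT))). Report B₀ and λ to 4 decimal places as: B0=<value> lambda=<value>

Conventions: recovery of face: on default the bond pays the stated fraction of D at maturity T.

Equity is a call on the firm's assets struck at D = 229.0778:
d₁ = [ln(V₀/D) + (r + σ²/2)T] / (σ√T)
   = [ln(385.1856/229.0778) + (0.0304 + 0.5·0.4626²)·8.5252] / (0.4626·√8.5252)
   = [0.519664 + 1.171357] / 1.350697 = 1.251962
d₂ = d₁ − σ√T = 1.251962 − 1.350697 = -0.098735
N(d₁) = 0.894708,  N(d₂) = 0.460674,  e^(−rT) = 0.771695
E₀ = V₀·N(d₁) − D·e^(−rT)·N(d₂)
   = 385.1856·0.894708 − 229.0778·0.771695·0.460674 = 263.191528
B₀ = V₀ − E₀ = 385.1856 − 263.191528 = 121.994072
e^(−λT) = (B₀·e^(rT)/D − 0)/(1 − 0) = (121.9941·1.295849/229.0778 − 0)/1 = 0.69009713
λ = −ln(0.69009713)/8.5252 = 0.043509

B0=121.9941 lambda=0.0435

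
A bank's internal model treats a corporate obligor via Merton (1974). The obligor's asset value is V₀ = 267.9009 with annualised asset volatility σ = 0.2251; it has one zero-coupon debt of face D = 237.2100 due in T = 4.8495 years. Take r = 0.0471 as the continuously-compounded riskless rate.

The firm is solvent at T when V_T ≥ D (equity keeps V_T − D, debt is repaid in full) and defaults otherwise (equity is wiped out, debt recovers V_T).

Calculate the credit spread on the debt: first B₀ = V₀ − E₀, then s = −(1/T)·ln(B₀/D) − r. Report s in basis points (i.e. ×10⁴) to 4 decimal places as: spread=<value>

spread=176.5379

Equity is a call on the firm's assets struck at D = 237.2100:
d₁ = [ln(V₀/D) + (r + σ²/2)T] / (σ√T)
   = [ln(267.9009/237.2100) + (0.0471 + 0.5·0.2251²)·4.8495] / (0.2251·√4.8495)
   = [0.121671 + 0.351274] / 0.495706 = 0.954084
d₂ = d₁ − σ√T = 0.954084 − 0.495706 = 0.458378
N(d₁) = 0.829979,  N(d₂) = 0.676660,  e^(−rT) = 0.795797
E₀ = V₀·N(d₁) − D·e^(−rT)·N(d₂)
   = 267.9009·0.829979 − 237.2100·0.795797·0.676660 = 94.618556
B₀ = V₀ − E₀ = 267.9009 − 94.618556 = 173.282344
spread = −(1/T)·ln(B₀/D) − r = −(1/4.8495)·ln(173.282344/237.2100) − 0.0471 = 0.01765379
in basis points: 0.01765379 × 10⁴ = 176.5379 bp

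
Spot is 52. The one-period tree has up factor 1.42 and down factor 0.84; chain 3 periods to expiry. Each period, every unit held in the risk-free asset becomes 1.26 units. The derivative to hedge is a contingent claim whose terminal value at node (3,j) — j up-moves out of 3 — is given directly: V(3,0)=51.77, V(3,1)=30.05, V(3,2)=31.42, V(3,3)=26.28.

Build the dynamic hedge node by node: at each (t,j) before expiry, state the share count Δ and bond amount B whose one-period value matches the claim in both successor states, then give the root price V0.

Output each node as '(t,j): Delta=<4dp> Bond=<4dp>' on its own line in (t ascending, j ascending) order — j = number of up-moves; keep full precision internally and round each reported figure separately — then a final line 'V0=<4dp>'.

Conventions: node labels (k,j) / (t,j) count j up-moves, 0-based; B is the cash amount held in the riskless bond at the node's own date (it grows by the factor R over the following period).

(0,0): Delta=-0.0794 Bond=18.9594
(1,0): Delta=-0.1566 Bond=27.2629
(1,1): Delta=-0.0620 Bond=22.6035
(2,0): Delta=-1.0206 Bond=66.0528
(2,1): Delta=0.0381 Bond=22.2745
(2,2): Delta=-0.0845 Bond=30.8446
V0=14.8317

No-arbitrage ⇒ martingale measure with p* = (R−d)/(u−d) = 0.7241.
Payoffs at expiry: V(3,0)=51.7700, V(3,1)=30.0500, V(3,2)=31.4200, V(3,3)=26.2800
(2,0): S=36.6912. Δ = (V_up−V_dn)/(S_up−S_dn) = (30.0500−51.7700)/(52.1015−30.8206) = -1.0206. V = [p*·30.0500 + (1−p*)·51.7700]/1.26 = 28.6045. B = V − Δ·S = 66.0528.
(2,1): S=62.0256. Δ = (V_up−V_dn)/(S_up−S_dn) = (31.4200−30.0500)/(88.0764−52.1015) = 0.0381. V = [p*·31.4200 + (1−p*)·30.0500]/1.26 = 24.6366. B = V − Δ·S = 22.2745.
(2,2): S=104.8528. Δ = (V_up−V_dn)/(S_up−S_dn) = (26.2800−31.4200)/(148.8910−88.0764) = -0.0845. V = [p*·26.2800 + (1−p*)·31.4200]/1.26 = 21.9825. B = V − Δ·S = 30.8446.
(1,0): S=43.6800. Δ = (V_up−V_dn)/(S_up−S_dn) = (24.6366−28.6045)/(62.0256−36.6912) = -0.1566. V = [p*·24.6366 + (1−p*)·28.6045]/1.26 = 20.4216. B = V − Δ·S = 27.2629.
(1,1): S=73.8400. Δ = (V_up−V_dn)/(S_up−S_dn) = (21.9825−24.6366)/(104.8528−62.0256) = -0.0620. V = [p*·21.9825 + (1−p*)·24.6366]/1.26 = 18.0275. B = V − Δ·S = 22.6035.
(0,0): S=52.0000. Δ = (V_up−V_dn)/(S_up−S_dn) = (18.0275−20.4216)/(73.8400−43.6800) = -0.0794. V = [p*·18.0275 + (1−p*)·20.4216]/1.26 = 14.8317. B = V − Δ·S = 18.9594.
Check: Δ(0,0)·S0 + B(0,0) = 14.8317 = V0.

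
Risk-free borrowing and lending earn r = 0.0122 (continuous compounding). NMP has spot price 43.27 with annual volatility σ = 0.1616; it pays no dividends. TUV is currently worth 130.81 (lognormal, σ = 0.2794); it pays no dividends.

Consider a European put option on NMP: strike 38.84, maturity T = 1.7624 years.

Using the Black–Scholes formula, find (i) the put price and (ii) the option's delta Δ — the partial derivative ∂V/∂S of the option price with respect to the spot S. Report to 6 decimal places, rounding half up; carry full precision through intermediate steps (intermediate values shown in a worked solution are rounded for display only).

price = 1.454290
Δ = -0.238557

σ√T = 0.1616·√1.7624 = 0.214533
d₁ = (ln(S/K) + (r+σ²/2)T) / (σ√T) = (ln(43.27/38.84) + (0.0122+0.1616²/2)·1.7624) / 0.214533 = (0.108009 + 0.044513) / 0.214533 = 0.710951
d₂ = d₁ − σ√T = 0.710951 − 0.214533 = 0.496419
e^{−rT} = 0.978728
N(−d₁) = 0.238557,  N(−d₂) = 0.309800
Put price V = K·e^{−rT}·N(−d₂) − S·N(−d₁) = 11.776660 − 10.322370 = 1.454290
Δ = −N(−d₁) = -0.238557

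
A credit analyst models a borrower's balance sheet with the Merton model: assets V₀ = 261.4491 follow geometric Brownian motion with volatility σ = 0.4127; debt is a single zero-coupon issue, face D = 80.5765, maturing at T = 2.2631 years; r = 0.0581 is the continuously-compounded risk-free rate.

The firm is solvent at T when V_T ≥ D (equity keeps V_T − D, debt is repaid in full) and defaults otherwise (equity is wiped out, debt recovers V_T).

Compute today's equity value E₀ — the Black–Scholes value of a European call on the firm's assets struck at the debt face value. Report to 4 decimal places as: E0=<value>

Work the structural quantities from V₀ = 261.4491 against face 80.5765:
d₁ = [ln(V₀/D) + (r + σ²/2)T] / (σ√T)
   = [ln(261.4491/80.5765) + (0.0581 + 0.5·0.4127²)·2.2631] / (0.4127·√2.2631)
   = [1.177033 + 0.324213] / 0.620850 = 2.418051
d₂ = d₁ − σ√T = 2.418051 − 0.620850 = 1.797201
N(d₁) = 0.992198,  N(d₂) = 0.963848,  e^(−rT) = 0.876791
E₀ = V₀·N(d₁) − D·e^(−rT)·N(d₂)
   = 261.4491·0.992198 − 80.5765·0.876791·0.963848 = 191.314584

E0=191.3146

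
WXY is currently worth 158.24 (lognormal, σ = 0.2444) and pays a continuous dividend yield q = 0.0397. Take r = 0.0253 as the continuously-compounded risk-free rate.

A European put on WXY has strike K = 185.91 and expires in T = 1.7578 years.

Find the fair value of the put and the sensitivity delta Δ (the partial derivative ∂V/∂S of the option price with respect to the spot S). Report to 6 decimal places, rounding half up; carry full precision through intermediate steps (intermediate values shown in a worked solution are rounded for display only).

price = 39.398084
Δ = -0.615843

σ√T = 0.2444·√1.7578 = 0.324031
d₁ = (ln(S/K) + (r−q+σ²/2)T) / (σ√T) = (ln(158.24/185.91) + (0.0253−0.0397+0.2444²/2)·1.7578) / 0.324031 = (-0.161150 + 0.027186) / 0.324031 = -0.413431
d₂ = d₁ − σ√T = -0.413431 − 0.324031 = -0.737461
e^{−rT} = 0.956502
e^{−qT} = 0.932595
N(−d₁) = 0.660355,  N(−d₂) = 0.769579
Put price V = K·e^{−rT}·N(−d₂) − S·e^{−qT}·N(−d₁) = 136.849096 − 97.451012 = 39.398084
Δ = −e^{−qT}·N(−d₁) = -0.615843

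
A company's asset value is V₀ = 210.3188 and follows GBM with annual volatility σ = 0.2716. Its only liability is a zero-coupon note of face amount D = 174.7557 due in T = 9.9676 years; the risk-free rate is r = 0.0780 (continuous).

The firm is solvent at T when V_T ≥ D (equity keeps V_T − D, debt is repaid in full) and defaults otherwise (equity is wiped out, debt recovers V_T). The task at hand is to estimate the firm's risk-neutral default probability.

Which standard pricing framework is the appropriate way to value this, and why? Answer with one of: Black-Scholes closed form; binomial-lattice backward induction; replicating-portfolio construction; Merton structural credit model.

framework: Merton structural credit model

Key observation: the data describe a firm's assets (V₀ = 210.3188, GBM) and a single zero-coupon debt of face 174.7557, so credit quantities follow from equity-as-call in the structural model.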